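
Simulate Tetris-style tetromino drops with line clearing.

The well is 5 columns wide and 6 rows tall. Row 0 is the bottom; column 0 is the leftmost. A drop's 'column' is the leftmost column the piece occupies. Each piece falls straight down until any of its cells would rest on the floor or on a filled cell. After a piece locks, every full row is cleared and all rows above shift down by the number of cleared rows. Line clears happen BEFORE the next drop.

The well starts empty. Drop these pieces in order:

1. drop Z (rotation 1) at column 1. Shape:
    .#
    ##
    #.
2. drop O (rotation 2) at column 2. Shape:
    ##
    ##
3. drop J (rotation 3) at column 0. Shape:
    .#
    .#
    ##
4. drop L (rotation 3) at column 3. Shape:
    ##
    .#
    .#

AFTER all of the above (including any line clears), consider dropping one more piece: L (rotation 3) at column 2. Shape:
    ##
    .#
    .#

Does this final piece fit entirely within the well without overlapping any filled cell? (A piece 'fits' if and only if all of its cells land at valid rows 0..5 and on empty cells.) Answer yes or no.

Drop 1: Z rot1 at col 1 lands with bottom-row=0; cleared 0 line(s) (total 0); column heights now [0 2 3 0 0], max=3
Drop 2: O rot2 at col 2 lands with bottom-row=3; cleared 0 line(s) (total 0); column heights now [0 2 5 5 0], max=5
Drop 3: J rot3 at col 0 lands with bottom-row=2; cleared 0 line(s) (total 0); column heights now [3 5 5 5 0], max=5
Drop 4: L rot3 at col 3 lands with bottom-row=3; cleared 0 line(s) (total 0); column heights now [3 5 5 6 6], max=6
Test piece L rot3 at col 2 (width 2): heights before test = [3 5 5 6 6]; fits = False

Answer: no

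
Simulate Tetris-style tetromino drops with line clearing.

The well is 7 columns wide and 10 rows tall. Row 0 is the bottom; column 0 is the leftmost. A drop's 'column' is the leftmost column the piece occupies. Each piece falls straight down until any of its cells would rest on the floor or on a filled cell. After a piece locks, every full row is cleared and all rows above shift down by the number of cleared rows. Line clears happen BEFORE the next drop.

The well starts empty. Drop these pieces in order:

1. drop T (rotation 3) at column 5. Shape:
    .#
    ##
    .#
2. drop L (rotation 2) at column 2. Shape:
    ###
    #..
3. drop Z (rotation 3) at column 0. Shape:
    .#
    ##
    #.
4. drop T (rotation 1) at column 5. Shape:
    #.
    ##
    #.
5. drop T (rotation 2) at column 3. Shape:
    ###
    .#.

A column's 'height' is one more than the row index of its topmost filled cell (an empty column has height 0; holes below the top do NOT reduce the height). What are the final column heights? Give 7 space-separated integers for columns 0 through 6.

Drop 1: T rot3 at col 5 lands with bottom-row=0; cleared 0 line(s) (total 0); column heights now [0 0 0 0 0 2 3], max=3
Drop 2: L rot2 at col 2 lands with bottom-row=0; cleared 0 line(s) (total 0); column heights now [0 0 2 2 2 2 3], max=3
Drop 3: Z rot3 at col 0 lands with bottom-row=0; cleared 1 line(s) (total 1); column heights now [1 2 1 0 0 0 2], max=2
Drop 4: T rot1 at col 5 lands with bottom-row=1; cleared 0 line(s) (total 1); column heights now [1 2 1 0 0 4 3], max=4
Drop 5: T rot2 at col 3 lands with bottom-row=3; cleared 0 line(s) (total 1); column heights now [1 2 1 5 5 5 3], max=5

Answer: 1 2 1 5 5 5 3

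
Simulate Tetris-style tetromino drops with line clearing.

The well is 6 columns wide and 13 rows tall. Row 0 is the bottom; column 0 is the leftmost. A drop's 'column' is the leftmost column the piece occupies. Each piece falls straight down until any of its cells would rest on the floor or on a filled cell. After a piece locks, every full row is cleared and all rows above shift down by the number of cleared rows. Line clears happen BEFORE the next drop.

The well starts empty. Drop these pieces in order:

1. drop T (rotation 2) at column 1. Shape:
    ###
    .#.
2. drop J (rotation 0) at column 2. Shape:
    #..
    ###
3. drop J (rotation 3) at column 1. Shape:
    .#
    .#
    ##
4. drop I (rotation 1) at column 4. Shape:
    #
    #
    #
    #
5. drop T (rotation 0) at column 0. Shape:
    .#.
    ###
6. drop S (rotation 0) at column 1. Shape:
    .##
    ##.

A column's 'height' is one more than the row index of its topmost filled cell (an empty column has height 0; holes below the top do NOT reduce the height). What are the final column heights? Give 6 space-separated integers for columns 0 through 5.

Answer: 8 10 11 11 7 0

Derivation:
Drop 1: T rot2 at col 1 lands with bottom-row=0; cleared 0 line(s) (total 0); column heights now [0 2 2 2 0 0], max=2
Drop 2: J rot0 at col 2 lands with bottom-row=2; cleared 0 line(s) (total 0); column heights now [0 2 4 3 3 0], max=4
Drop 3: J rot3 at col 1 lands with bottom-row=4; cleared 0 line(s) (total 0); column heights now [0 5 7 3 3 0], max=7
Drop 4: I rot1 at col 4 lands with bottom-row=3; cleared 0 line(s) (total 0); column heights now [0 5 7 3 7 0], max=7
Drop 5: T rot0 at col 0 lands with bottom-row=7; cleared 0 line(s) (total 0); column heights now [8 9 8 3 7 0], max=9
Drop 6: S rot0 at col 1 lands with bottom-row=9; cleared 0 line(s) (total 0); column heights now [8 10 11 11 7 0], max=11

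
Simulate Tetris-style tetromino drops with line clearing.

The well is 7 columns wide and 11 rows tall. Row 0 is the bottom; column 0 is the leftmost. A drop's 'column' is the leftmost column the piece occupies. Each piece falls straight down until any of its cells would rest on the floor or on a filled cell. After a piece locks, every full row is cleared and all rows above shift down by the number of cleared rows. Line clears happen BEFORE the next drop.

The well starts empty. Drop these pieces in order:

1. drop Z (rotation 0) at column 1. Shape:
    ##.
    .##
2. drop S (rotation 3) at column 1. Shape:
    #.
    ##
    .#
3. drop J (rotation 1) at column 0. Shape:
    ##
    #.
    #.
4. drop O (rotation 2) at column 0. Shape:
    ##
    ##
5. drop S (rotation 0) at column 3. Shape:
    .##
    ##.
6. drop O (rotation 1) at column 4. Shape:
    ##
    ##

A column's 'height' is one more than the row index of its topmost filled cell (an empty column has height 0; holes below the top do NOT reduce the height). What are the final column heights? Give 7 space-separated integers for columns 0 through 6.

Drop 1: Z rot0 at col 1 lands with bottom-row=0; cleared 0 line(s) (total 0); column heights now [0 2 2 1 0 0 0], max=2
Drop 2: S rot3 at col 1 lands with bottom-row=2; cleared 0 line(s) (total 0); column heights now [0 5 4 1 0 0 0], max=5
Drop 3: J rot1 at col 0 lands with bottom-row=3; cleared 0 line(s) (total 0); column heights now [6 6 4 1 0 0 0], max=6
Drop 4: O rot2 at col 0 lands with bottom-row=6; cleared 0 line(s) (total 0); column heights now [8 8 4 1 0 0 0], max=8
Drop 5: S rot0 at col 3 lands with bottom-row=1; cleared 0 line(s) (total 0); column heights now [8 8 4 2 3 3 0], max=8
Drop 6: O rot1 at col 4 lands with bottom-row=3; cleared 0 line(s) (total 0); column heights now [8 8 4 2 5 5 0], max=8

Answer: 8 8 4 2 5 5 0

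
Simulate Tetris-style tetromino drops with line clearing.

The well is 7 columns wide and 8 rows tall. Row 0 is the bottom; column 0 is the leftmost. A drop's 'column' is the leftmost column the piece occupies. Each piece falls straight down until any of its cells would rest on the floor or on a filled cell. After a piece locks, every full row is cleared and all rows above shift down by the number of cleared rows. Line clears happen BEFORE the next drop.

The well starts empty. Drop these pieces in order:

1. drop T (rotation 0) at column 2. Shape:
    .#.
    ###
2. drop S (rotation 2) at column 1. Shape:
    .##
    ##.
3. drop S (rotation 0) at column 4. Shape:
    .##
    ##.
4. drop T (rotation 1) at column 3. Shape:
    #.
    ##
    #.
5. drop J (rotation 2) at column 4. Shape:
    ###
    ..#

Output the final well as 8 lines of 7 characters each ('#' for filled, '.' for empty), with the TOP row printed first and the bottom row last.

Drop 1: T rot0 at col 2 lands with bottom-row=0; cleared 0 line(s) (total 0); column heights now [0 0 1 2 1 0 0], max=2
Drop 2: S rot2 at col 1 lands with bottom-row=1; cleared 0 line(s) (total 0); column heights now [0 2 3 3 1 0 0], max=3
Drop 3: S rot0 at col 4 lands with bottom-row=1; cleared 0 line(s) (total 0); column heights now [0 2 3 3 2 3 3], max=3
Drop 4: T rot1 at col 3 lands with bottom-row=3; cleared 0 line(s) (total 0); column heights now [0 2 3 6 5 3 3], max=6
Drop 5: J rot2 at col 4 lands with bottom-row=4; cleared 0 line(s) (total 0); column heights now [0 2 3 6 6 6 6], max=6

Answer: .......
.......
...####
...##.#
...#...
..##.##
.#####.
..###..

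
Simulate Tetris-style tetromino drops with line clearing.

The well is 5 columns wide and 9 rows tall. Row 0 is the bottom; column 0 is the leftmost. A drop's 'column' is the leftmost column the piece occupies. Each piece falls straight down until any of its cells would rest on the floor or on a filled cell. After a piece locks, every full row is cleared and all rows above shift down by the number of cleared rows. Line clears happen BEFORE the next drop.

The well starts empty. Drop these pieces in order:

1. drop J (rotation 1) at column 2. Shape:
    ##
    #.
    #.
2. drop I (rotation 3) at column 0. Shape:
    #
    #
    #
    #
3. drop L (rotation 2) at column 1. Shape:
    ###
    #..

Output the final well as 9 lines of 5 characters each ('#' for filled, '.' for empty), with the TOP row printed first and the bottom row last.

Drop 1: J rot1 at col 2 lands with bottom-row=0; cleared 0 line(s) (total 0); column heights now [0 0 3 3 0], max=3
Drop 2: I rot3 at col 0 lands with bottom-row=0; cleared 0 line(s) (total 0); column heights now [4 0 3 3 0], max=4
Drop 3: L rot2 at col 1 lands with bottom-row=2; cleared 0 line(s) (total 0); column heights now [4 4 4 4 0], max=4

Answer: .....
.....
.....
.....
.....
####.
####.
#.#..
#.#..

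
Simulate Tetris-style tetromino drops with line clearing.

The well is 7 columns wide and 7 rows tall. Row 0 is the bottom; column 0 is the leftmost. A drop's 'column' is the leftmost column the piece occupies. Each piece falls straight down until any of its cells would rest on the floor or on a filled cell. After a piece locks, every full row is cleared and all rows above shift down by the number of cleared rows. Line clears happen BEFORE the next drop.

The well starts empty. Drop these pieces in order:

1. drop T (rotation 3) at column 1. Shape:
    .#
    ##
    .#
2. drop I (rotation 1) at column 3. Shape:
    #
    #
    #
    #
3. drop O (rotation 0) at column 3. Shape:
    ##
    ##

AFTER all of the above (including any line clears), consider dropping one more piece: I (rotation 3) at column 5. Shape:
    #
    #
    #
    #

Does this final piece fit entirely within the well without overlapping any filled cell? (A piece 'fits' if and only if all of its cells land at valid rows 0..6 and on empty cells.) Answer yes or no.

Drop 1: T rot3 at col 1 lands with bottom-row=0; cleared 0 line(s) (total 0); column heights now [0 2 3 0 0 0 0], max=3
Drop 2: I rot1 at col 3 lands with bottom-row=0; cleared 0 line(s) (total 0); column heights now [0 2 3 4 0 0 0], max=4
Drop 3: O rot0 at col 3 lands with bottom-row=4; cleared 0 line(s) (total 0); column heights now [0 2 3 6 6 0 0], max=6
Test piece I rot3 at col 5 (width 1): heights before test = [0 2 3 6 6 0 0]; fits = True

Answer: yes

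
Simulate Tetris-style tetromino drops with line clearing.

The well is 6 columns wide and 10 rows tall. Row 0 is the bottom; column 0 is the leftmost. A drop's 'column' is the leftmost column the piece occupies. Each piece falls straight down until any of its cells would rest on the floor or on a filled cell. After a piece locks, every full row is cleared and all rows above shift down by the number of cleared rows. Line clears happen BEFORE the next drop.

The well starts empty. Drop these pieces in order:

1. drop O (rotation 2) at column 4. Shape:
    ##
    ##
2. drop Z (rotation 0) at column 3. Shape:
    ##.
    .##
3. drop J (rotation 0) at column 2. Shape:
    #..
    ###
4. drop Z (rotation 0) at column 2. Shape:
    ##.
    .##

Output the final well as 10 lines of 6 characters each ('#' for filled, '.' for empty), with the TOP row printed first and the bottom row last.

Answer: ......
......
......
..##..
..###.
..###.
...##.
....##
....##
....##

Derivation:
Drop 1: O rot2 at col 4 lands with bottom-row=0; cleared 0 line(s) (total 0); column heights now [0 0 0 0 2 2], max=2
Drop 2: Z rot0 at col 3 lands with bottom-row=2; cleared 0 line(s) (total 0); column heights now [0 0 0 4 4 3], max=4
Drop 3: J rot0 at col 2 lands with bottom-row=4; cleared 0 line(s) (total 0); column heights now [0 0 6 5 5 3], max=6
Drop 4: Z rot0 at col 2 lands with bottom-row=5; cleared 0 line(s) (total 0); column heights now [0 0 7 7 6 3], max=7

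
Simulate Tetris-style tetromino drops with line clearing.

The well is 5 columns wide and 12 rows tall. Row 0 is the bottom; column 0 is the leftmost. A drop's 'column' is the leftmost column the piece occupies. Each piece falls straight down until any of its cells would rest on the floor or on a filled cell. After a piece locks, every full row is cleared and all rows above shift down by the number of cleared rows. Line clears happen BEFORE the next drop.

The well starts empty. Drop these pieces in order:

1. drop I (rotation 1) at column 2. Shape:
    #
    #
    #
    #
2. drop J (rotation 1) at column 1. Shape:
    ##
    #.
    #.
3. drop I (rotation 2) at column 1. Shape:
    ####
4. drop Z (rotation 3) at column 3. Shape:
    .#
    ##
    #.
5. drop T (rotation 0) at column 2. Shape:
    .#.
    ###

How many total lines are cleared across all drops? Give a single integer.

Drop 1: I rot1 at col 2 lands with bottom-row=0; cleared 0 line(s) (total 0); column heights now [0 0 4 0 0], max=4
Drop 2: J rot1 at col 1 lands with bottom-row=2; cleared 0 line(s) (total 0); column heights now [0 5 5 0 0], max=5
Drop 3: I rot2 at col 1 lands with bottom-row=5; cleared 0 line(s) (total 0); column heights now [0 6 6 6 6], max=6
Drop 4: Z rot3 at col 3 lands with bottom-row=6; cleared 0 line(s) (total 0); column heights now [0 6 6 8 9], max=9
Drop 5: T rot0 at col 2 lands with bottom-row=9; cleared 0 line(s) (total 0); column heights now [0 6 10 11 10], max=11

Answer: 0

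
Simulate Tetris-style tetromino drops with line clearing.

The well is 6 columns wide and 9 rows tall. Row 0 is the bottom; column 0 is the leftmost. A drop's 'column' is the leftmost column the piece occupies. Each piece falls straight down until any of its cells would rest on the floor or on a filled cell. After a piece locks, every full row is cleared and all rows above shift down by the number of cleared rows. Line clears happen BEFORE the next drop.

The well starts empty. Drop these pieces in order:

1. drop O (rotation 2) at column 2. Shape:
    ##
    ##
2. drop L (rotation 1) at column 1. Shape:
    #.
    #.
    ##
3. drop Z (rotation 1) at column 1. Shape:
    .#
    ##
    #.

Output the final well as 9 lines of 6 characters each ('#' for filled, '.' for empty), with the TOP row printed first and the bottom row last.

Drop 1: O rot2 at col 2 lands with bottom-row=0; cleared 0 line(s) (total 0); column heights now [0 0 2 2 0 0], max=2
Drop 2: L rot1 at col 1 lands with bottom-row=2; cleared 0 line(s) (total 0); column heights now [0 5 3 2 0 0], max=5
Drop 3: Z rot1 at col 1 lands with bottom-row=5; cleared 0 line(s) (total 0); column heights now [0 7 8 2 0 0], max=8

Answer: ......
..#...
.##...
.#....
.#....
.#....
.##...
..##..
..##..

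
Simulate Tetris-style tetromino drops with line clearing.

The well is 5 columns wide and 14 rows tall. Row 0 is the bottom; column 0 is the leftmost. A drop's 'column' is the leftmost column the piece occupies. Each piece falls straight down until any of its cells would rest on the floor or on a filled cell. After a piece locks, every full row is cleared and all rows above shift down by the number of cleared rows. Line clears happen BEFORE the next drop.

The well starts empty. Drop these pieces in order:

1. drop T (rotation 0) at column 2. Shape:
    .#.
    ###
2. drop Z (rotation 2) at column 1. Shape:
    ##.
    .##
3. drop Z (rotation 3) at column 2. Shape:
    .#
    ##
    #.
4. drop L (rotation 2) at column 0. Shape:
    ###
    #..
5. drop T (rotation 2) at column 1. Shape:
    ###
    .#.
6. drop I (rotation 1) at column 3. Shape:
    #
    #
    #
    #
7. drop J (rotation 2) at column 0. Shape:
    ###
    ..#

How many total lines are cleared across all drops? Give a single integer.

Drop 1: T rot0 at col 2 lands with bottom-row=0; cleared 0 line(s) (total 0); column heights now [0 0 1 2 1], max=2
Drop 2: Z rot2 at col 1 lands with bottom-row=2; cleared 0 line(s) (total 0); column heights now [0 4 4 3 1], max=4
Drop 3: Z rot3 at col 2 lands with bottom-row=4; cleared 0 line(s) (total 0); column heights now [0 4 6 7 1], max=7
Drop 4: L rot2 at col 0 lands with bottom-row=5; cleared 0 line(s) (total 0); column heights now [7 7 7 7 1], max=7
Drop 5: T rot2 at col 1 lands with bottom-row=7; cleared 0 line(s) (total 0); column heights now [7 9 9 9 1], max=9
Drop 6: I rot1 at col 3 lands with bottom-row=9; cleared 0 line(s) (total 0); column heights now [7 9 9 13 1], max=13
Drop 7: J rot2 at col 0 lands with bottom-row=9; cleared 0 line(s) (total 0); column heights now [11 11 11 13 1], max=13

Answer: 0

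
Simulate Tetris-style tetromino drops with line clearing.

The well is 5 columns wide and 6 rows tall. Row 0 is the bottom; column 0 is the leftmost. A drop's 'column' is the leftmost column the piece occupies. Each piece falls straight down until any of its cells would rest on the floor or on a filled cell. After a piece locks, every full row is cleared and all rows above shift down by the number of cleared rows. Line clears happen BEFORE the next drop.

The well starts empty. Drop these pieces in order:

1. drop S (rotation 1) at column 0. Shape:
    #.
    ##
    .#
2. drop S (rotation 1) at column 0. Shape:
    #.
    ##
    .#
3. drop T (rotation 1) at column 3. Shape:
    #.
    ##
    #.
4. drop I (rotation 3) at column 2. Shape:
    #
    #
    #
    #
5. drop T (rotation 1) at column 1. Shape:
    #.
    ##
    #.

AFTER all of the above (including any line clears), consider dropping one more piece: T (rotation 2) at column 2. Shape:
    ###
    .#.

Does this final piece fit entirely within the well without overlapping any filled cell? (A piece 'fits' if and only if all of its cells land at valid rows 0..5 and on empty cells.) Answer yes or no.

Drop 1: S rot1 at col 0 lands with bottom-row=0; cleared 0 line(s) (total 0); column heights now [3 2 0 0 0], max=3
Drop 2: S rot1 at col 0 lands with bottom-row=2; cleared 0 line(s) (total 0); column heights now [5 4 0 0 0], max=5
Drop 3: T rot1 at col 3 lands with bottom-row=0; cleared 0 line(s) (total 0); column heights now [5 4 0 3 2], max=5
Drop 4: I rot3 at col 2 lands with bottom-row=0; cleared 1 line(s) (total 1); column heights now [4 3 3 2 0], max=4
Drop 5: T rot1 at col 1 lands with bottom-row=3; cleared 0 line(s) (total 1); column heights now [4 6 5 2 0], max=6
Test piece T rot2 at col 2 (width 3): heights before test = [4 6 5 2 0]; fits = True

Answer: yes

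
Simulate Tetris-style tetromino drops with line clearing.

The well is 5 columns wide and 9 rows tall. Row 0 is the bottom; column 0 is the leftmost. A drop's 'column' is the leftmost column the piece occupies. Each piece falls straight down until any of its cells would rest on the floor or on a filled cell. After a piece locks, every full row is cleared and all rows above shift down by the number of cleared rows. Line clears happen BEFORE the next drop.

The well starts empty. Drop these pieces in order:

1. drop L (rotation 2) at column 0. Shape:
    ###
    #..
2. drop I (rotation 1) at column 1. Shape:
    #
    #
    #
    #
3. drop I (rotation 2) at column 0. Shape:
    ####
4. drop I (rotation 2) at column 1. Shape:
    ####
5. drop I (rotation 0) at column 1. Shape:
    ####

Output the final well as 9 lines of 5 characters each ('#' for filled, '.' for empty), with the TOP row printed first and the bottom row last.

Drop 1: L rot2 at col 0 lands with bottom-row=0; cleared 0 line(s) (total 0); column heights now [2 2 2 0 0], max=2
Drop 2: I rot1 at col 1 lands with bottom-row=2; cleared 0 line(s) (total 0); column heights now [2 6 2 0 0], max=6
Drop 3: I rot2 at col 0 lands with bottom-row=6; cleared 0 line(s) (total 0); column heights now [7 7 7 7 0], max=7
Drop 4: I rot2 at col 1 lands with bottom-row=7; cleared 0 line(s) (total 0); column heights now [7 8 8 8 8], max=8
Drop 5: I rot0 at col 1 lands with bottom-row=8; cleared 0 line(s) (total 0); column heights now [7 9 9 9 9], max=9

Answer: .####
.####
####.
.#...
.#...
.#...
.#...
###..
#....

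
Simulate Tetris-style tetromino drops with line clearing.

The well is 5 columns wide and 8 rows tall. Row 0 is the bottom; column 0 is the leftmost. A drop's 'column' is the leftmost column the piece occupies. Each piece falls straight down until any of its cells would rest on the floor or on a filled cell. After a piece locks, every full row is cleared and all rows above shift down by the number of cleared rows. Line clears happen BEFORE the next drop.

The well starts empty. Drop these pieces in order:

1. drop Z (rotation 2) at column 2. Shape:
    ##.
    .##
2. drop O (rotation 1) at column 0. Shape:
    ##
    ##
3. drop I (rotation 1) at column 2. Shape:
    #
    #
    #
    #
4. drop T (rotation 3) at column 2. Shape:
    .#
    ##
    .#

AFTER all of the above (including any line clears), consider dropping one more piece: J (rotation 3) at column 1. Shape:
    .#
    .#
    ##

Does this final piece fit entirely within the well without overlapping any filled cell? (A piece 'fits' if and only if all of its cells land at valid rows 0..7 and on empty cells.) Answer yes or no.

Answer: no

Derivation:
Drop 1: Z rot2 at col 2 lands with bottom-row=0; cleared 0 line(s) (total 0); column heights now [0 0 2 2 1], max=2
Drop 2: O rot1 at col 0 lands with bottom-row=0; cleared 0 line(s) (total 0); column heights now [2 2 2 2 1], max=2
Drop 3: I rot1 at col 2 lands with bottom-row=2; cleared 0 line(s) (total 0); column heights now [2 2 6 2 1], max=6
Drop 4: T rot3 at col 2 lands with bottom-row=5; cleared 0 line(s) (total 0); column heights now [2 2 7 8 1], max=8
Test piece J rot3 at col 1 (width 2): heights before test = [2 2 7 8 1]; fits = False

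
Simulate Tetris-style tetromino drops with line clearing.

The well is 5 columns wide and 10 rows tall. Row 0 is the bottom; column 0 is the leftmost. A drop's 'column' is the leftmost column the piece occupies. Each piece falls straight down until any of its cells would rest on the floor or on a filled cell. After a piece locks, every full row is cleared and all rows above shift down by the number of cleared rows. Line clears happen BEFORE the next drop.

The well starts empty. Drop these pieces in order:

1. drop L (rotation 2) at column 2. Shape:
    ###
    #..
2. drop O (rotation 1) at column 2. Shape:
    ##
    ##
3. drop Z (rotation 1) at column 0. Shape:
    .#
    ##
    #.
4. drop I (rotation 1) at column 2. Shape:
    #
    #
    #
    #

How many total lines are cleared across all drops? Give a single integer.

Answer: 1

Derivation:
Drop 1: L rot2 at col 2 lands with bottom-row=0; cleared 0 line(s) (total 0); column heights now [0 0 2 2 2], max=2
Drop 2: O rot1 at col 2 lands with bottom-row=2; cleared 0 line(s) (total 0); column heights now [0 0 4 4 2], max=4
Drop 3: Z rot1 at col 0 lands with bottom-row=0; cleared 1 line(s) (total 1); column heights now [1 2 3 3 0], max=3
Drop 4: I rot1 at col 2 lands with bottom-row=3; cleared 0 line(s) (total 1); column heights now [1 2 7 3 0], max=7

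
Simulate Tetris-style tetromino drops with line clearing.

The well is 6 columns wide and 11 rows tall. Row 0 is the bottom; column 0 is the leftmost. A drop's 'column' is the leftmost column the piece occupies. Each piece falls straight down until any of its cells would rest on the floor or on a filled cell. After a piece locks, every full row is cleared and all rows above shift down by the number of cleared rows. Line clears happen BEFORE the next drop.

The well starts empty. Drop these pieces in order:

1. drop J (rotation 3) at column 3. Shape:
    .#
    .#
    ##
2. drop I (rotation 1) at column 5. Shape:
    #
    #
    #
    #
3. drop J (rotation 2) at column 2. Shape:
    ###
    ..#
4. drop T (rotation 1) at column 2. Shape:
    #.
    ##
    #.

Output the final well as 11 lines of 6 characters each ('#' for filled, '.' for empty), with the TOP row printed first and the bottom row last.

Answer: ......
......
......
..#...
..##..
..#...
..###.
....##
....##
....##
...###

Derivation:
Drop 1: J rot3 at col 3 lands with bottom-row=0; cleared 0 line(s) (total 0); column heights now [0 0 0 1 3 0], max=3
Drop 2: I rot1 at col 5 lands with bottom-row=0; cleared 0 line(s) (total 0); column heights now [0 0 0 1 3 4], max=4
Drop 3: J rot2 at col 2 lands with bottom-row=3; cleared 0 line(s) (total 0); column heights now [0 0 5 5 5 4], max=5
Drop 4: T rot1 at col 2 lands with bottom-row=5; cleared 0 line(s) (total 0); column heights now [0 0 8 7 5 4], max=8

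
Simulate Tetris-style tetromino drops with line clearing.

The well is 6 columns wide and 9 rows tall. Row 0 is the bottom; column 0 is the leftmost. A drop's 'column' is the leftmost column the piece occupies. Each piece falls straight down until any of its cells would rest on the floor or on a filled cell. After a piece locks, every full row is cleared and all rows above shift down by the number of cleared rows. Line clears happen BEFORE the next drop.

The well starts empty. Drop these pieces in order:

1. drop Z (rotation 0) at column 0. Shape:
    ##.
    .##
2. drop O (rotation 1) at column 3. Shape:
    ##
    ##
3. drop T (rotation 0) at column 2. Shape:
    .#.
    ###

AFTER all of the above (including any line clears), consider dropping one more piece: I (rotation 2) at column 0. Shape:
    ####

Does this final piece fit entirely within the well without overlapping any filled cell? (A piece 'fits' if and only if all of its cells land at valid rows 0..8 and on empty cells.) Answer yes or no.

Answer: yes

Derivation:
Drop 1: Z rot0 at col 0 lands with bottom-row=0; cleared 0 line(s) (total 0); column heights now [2 2 1 0 0 0], max=2
Drop 2: O rot1 at col 3 lands with bottom-row=0; cleared 0 line(s) (total 0); column heights now [2 2 1 2 2 0], max=2
Drop 3: T rot0 at col 2 lands with bottom-row=2; cleared 0 line(s) (total 0); column heights now [2 2 3 4 3 0], max=4
Test piece I rot2 at col 0 (width 4): heights before test = [2 2 3 4 3 0]; fits = True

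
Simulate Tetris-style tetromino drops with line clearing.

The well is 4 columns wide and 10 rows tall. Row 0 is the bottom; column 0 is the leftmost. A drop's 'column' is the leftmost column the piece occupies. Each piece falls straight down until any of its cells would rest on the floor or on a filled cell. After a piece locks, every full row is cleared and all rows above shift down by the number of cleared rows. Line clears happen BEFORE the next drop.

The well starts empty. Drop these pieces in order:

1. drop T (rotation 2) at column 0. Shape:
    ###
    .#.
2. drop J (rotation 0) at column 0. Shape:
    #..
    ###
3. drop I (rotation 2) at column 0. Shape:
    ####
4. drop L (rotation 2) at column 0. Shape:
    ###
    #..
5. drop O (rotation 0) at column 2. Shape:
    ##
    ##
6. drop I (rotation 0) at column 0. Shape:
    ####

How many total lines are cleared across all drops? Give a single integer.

Answer: 2

Derivation:
Drop 1: T rot2 at col 0 lands with bottom-row=0; cleared 0 line(s) (total 0); column heights now [2 2 2 0], max=2
Drop 2: J rot0 at col 0 lands with bottom-row=2; cleared 0 line(s) (total 0); column heights now [4 3 3 0], max=4
Drop 3: I rot2 at col 0 lands with bottom-row=4; cleared 1 line(s) (total 1); column heights now [4 3 3 0], max=4
Drop 4: L rot2 at col 0 lands with bottom-row=4; cleared 0 line(s) (total 1); column heights now [6 6 6 0], max=6
Drop 5: O rot0 at col 2 lands with bottom-row=6; cleared 0 line(s) (total 1); column heights now [6 6 8 8], max=8
Drop 6: I rot0 at col 0 lands with bottom-row=8; cleared 1 line(s) (total 2); column heights now [6 6 8 8], max=8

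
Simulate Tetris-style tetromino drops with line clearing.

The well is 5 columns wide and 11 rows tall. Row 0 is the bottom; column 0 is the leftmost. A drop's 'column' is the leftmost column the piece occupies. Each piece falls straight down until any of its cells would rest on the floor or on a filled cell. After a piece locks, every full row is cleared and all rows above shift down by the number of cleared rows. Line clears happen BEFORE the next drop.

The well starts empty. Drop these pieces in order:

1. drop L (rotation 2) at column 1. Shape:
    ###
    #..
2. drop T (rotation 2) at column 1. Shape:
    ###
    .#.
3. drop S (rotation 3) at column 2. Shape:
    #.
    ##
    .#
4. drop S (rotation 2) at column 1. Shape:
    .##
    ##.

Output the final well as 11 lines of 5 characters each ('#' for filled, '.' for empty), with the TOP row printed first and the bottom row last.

Drop 1: L rot2 at col 1 lands with bottom-row=0; cleared 0 line(s) (total 0); column heights now [0 2 2 2 0], max=2
Drop 2: T rot2 at col 1 lands with bottom-row=2; cleared 0 line(s) (total 0); column heights now [0 4 4 4 0], max=4
Drop 3: S rot3 at col 2 lands with bottom-row=4; cleared 0 line(s) (total 0); column heights now [0 4 7 6 0], max=7
Drop 4: S rot2 at col 1 lands with bottom-row=7; cleared 0 line(s) (total 0); column heights now [0 8 9 9 0], max=9

Answer: .....
.....
..##.
.##..
..#..
..##.
...#.
.###.
..#..
.###.
.#...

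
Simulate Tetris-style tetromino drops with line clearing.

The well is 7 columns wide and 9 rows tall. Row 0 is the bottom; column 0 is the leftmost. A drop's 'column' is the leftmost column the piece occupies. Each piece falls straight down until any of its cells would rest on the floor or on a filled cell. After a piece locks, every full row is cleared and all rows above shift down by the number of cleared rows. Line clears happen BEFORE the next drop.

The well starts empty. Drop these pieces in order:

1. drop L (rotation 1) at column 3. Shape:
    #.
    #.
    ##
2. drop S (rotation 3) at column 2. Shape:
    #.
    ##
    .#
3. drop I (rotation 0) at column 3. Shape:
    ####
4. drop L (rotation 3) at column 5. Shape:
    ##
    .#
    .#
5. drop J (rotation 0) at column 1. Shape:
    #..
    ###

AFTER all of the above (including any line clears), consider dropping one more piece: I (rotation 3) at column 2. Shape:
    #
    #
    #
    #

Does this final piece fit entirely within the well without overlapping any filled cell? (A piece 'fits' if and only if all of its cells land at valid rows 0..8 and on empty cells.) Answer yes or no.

Answer: no

Derivation:
Drop 1: L rot1 at col 3 lands with bottom-row=0; cleared 0 line(s) (total 0); column heights now [0 0 0 3 1 0 0], max=3
Drop 2: S rot3 at col 2 lands with bottom-row=3; cleared 0 line(s) (total 0); column heights now [0 0 6 5 1 0 0], max=6
Drop 3: I rot0 at col 3 lands with bottom-row=5; cleared 0 line(s) (total 0); column heights now [0 0 6 6 6 6 6], max=6
Drop 4: L rot3 at col 5 lands with bottom-row=6; cleared 0 line(s) (total 0); column heights now [0 0 6 6 6 9 9], max=9
Drop 5: J rot0 at col 1 lands with bottom-row=6; cleared 0 line(s) (total 0); column heights now [0 8 7 7 6 9 9], max=9
Test piece I rot3 at col 2 (width 1): heights before test = [0 8 7 7 6 9 9]; fits = False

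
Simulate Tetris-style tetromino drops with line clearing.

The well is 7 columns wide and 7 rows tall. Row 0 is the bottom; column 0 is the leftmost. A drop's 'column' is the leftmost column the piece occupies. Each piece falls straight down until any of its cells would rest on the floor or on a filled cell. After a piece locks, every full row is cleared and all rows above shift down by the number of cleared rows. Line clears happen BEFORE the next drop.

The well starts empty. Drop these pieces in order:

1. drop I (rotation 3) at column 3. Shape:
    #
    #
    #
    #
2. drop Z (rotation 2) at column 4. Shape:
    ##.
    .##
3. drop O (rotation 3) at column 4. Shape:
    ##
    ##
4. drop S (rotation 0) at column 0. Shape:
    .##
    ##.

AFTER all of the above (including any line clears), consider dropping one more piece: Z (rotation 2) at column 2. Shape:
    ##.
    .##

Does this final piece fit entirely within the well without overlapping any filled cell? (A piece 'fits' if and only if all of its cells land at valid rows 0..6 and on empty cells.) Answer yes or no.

Drop 1: I rot3 at col 3 lands with bottom-row=0; cleared 0 line(s) (total 0); column heights now [0 0 0 4 0 0 0], max=4
Drop 2: Z rot2 at col 4 lands with bottom-row=0; cleared 0 line(s) (total 0); column heights now [0 0 0 4 2 2 1], max=4
Drop 3: O rot3 at col 4 lands with bottom-row=2; cleared 0 line(s) (total 0); column heights now [0 0 0 4 4 4 1], max=4
Drop 4: S rot0 at col 0 lands with bottom-row=0; cleared 0 line(s) (total 0); column heights now [1 2 2 4 4 4 1], max=4
Test piece Z rot2 at col 2 (width 3): heights before test = [1 2 2 4 4 4 1]; fits = True

Answer: yes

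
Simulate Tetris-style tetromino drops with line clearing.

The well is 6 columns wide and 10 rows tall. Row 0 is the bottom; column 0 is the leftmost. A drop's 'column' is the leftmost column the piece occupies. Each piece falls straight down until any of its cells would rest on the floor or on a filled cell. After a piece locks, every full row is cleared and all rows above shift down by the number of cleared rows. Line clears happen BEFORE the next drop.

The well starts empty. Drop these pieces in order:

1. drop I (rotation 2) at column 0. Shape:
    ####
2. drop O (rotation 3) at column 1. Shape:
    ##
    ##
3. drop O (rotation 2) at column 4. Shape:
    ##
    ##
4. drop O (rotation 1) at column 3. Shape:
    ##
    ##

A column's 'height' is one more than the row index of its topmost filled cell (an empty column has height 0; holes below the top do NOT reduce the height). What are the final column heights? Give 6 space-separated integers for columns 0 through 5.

Answer: 0 2 2 3 3 1

Derivation:
Drop 1: I rot2 at col 0 lands with bottom-row=0; cleared 0 line(s) (total 0); column heights now [1 1 1 1 0 0], max=1
Drop 2: O rot3 at col 1 lands with bottom-row=1; cleared 0 line(s) (total 0); column heights now [1 3 3 1 0 0], max=3
Drop 3: O rot2 at col 4 lands with bottom-row=0; cleared 1 line(s) (total 1); column heights now [0 2 2 0 1 1], max=2
Drop 4: O rot1 at col 3 lands with bottom-row=1; cleared 0 line(s) (total 1); column heights now [0 2 2 3 3 1], max=3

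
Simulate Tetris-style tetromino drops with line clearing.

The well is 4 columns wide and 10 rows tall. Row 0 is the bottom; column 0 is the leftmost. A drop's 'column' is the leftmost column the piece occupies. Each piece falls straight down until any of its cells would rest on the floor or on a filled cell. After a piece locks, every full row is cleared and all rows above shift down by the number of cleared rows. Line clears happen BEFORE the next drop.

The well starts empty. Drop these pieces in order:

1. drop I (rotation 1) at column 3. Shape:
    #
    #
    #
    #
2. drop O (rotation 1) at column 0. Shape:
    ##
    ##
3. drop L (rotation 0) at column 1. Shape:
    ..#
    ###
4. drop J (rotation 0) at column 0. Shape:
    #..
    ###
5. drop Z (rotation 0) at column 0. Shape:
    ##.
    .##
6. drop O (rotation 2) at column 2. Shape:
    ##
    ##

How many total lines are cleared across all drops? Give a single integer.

Answer: 2

Derivation:
Drop 1: I rot1 at col 3 lands with bottom-row=0; cleared 0 line(s) (total 0); column heights now [0 0 0 4], max=4
Drop 2: O rot1 at col 0 lands with bottom-row=0; cleared 0 line(s) (total 0); column heights now [2 2 0 4], max=4
Drop 3: L rot0 at col 1 lands with bottom-row=4; cleared 0 line(s) (total 0); column heights now [2 5 5 6], max=6
Drop 4: J rot0 at col 0 lands with bottom-row=5; cleared 1 line(s) (total 1); column heights now [6 5 5 5], max=6
Drop 5: Z rot0 at col 0 lands with bottom-row=5; cleared 0 line(s) (total 1); column heights now [7 7 6 5], max=7
Drop 6: O rot2 at col 2 lands with bottom-row=6; cleared 1 line(s) (total 2); column heights now [6 6 7 7], max=7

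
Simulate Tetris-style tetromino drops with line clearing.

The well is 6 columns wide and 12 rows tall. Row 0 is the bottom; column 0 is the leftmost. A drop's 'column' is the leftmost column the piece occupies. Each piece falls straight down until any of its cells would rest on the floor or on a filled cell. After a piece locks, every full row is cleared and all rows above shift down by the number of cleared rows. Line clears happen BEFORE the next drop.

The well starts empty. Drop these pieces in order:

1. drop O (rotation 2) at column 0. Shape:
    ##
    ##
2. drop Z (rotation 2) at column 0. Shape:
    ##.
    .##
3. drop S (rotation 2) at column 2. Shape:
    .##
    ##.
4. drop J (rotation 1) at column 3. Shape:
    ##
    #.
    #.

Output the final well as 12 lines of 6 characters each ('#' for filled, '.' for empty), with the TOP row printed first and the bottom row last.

Drop 1: O rot2 at col 0 lands with bottom-row=0; cleared 0 line(s) (total 0); column heights now [2 2 0 0 0 0], max=2
Drop 2: Z rot2 at col 0 lands with bottom-row=2; cleared 0 line(s) (total 0); column heights now [4 4 3 0 0 0], max=4
Drop 3: S rot2 at col 2 lands with bottom-row=3; cleared 0 line(s) (total 0); column heights now [4 4 4 5 5 0], max=5
Drop 4: J rot1 at col 3 lands with bottom-row=5; cleared 0 line(s) (total 0); column heights now [4 4 4 8 8 0], max=8

Answer: ......
......
......
......
...##.
...#..
...#..
...##.
####..
.##...
##....
##....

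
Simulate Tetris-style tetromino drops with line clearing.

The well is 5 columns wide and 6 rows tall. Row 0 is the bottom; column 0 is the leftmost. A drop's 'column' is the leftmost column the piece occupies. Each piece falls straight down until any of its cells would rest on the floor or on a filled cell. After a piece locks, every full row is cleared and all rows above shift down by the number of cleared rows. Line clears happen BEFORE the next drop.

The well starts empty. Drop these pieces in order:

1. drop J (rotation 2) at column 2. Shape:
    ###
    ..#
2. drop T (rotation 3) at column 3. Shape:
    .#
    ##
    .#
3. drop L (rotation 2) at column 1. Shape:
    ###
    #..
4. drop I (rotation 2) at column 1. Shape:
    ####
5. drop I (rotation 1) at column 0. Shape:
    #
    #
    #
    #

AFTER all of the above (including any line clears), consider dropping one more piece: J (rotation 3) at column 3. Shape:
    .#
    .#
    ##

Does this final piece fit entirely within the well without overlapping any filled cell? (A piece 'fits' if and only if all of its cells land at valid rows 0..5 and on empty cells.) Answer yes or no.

Answer: no

Derivation:
Drop 1: J rot2 at col 2 lands with bottom-row=0; cleared 0 line(s) (total 0); column heights now [0 0 2 2 2], max=2
Drop 2: T rot3 at col 3 lands with bottom-row=2; cleared 0 line(s) (total 0); column heights now [0 0 2 4 5], max=5
Drop 3: L rot2 at col 1 lands with bottom-row=3; cleared 0 line(s) (total 0); column heights now [0 5 5 5 5], max=5
Drop 4: I rot2 at col 1 lands with bottom-row=5; cleared 0 line(s) (total 0); column heights now [0 6 6 6 6], max=6
Drop 5: I rot1 at col 0 lands with bottom-row=0; cleared 0 line(s) (total 0); column heights now [4 6 6 6 6], max=6
Test piece J rot3 at col 3 (width 2): heights before test = [4 6 6 6 6]; fits = False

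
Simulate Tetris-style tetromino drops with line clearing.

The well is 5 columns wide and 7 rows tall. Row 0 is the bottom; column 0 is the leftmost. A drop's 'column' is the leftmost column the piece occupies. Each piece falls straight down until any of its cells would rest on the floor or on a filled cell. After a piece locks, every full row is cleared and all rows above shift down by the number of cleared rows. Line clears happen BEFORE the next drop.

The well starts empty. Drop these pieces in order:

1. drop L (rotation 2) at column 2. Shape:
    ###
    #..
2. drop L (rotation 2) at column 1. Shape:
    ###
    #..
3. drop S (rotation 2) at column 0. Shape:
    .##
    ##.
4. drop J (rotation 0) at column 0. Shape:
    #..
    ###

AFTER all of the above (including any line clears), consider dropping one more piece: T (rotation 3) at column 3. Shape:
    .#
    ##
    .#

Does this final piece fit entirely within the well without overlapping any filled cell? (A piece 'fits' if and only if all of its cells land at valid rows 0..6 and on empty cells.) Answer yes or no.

Answer: yes

Derivation:
Drop 1: L rot2 at col 2 lands with bottom-row=0; cleared 0 line(s) (total 0); column heights now [0 0 2 2 2], max=2
Drop 2: L rot2 at col 1 lands with bottom-row=1; cleared 0 line(s) (total 0); column heights now [0 3 3 3 2], max=3
Drop 3: S rot2 at col 0 lands with bottom-row=3; cleared 0 line(s) (total 0); column heights now [4 5 5 3 2], max=5
Drop 4: J rot0 at col 0 lands with bottom-row=5; cleared 0 line(s) (total 0); column heights now [7 6 6 3 2], max=7
Test piece T rot3 at col 3 (width 2): heights before test = [7 6 6 3 2]; fits = True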